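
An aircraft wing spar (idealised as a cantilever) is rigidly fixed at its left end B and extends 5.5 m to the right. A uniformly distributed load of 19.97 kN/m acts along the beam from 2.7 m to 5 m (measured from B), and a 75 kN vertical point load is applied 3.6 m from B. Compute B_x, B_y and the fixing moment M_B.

B_x = 0, B_y = 120.9 kN, M_B = 446.8 kN·m

Resultant of the distributed load: 19.97 × 2.3 = 45.931 kN at 3.85 m from B.
ΣF_x = 0: B_x = 0.
ΣF_y = 0: B_y − 19.97·2.3 − 75 = 0 → B_y = 120.9 kN.
ΣM about B: M_B − (19.97·2.3)·3.85 − 75·3.6 = 0 → M_B = 446.8 kN·m.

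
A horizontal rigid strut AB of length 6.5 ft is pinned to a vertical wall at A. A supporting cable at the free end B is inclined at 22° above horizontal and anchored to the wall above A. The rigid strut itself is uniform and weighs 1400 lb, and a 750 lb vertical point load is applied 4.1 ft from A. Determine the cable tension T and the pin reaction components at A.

T = 3131 lb, A_x = 2903 lb, A_y = 976.9 lb

ΣM about A: T·sin22°·6.5 − 1400·3.25 − 750·4.1 = 0 → T = 7625/(6.5·0.374607) = 3131.49 ≈ 3131 lb.
ΣF_x = 0: A_x − T·cos22° = 0 → A_x = 3131.49 × 0.927184 = 2903 lb.
ΣF_y = 0: A_y + T·sin22° − 1400 − 750 = 0 → A_y = 2150 − 3131.49 × 0.374607 = 976.9 lb.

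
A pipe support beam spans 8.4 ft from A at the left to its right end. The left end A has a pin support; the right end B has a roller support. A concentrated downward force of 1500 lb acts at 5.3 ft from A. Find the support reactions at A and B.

ΣM about A: B_y·8.4 − 1500·5.3 = 0 → B_y = 7950/8.4 = 946.429 ≈ 946.4 lb.
ΣF_y = 0: A_y + 946.429 − 1500 = 0 → A_y = 553.6 lb.
ΣF_x = 0: no horizontal applied forces, so A_x = 0.

A_x = 0, A_y = 553.6 lb, B_y = 946.4 lb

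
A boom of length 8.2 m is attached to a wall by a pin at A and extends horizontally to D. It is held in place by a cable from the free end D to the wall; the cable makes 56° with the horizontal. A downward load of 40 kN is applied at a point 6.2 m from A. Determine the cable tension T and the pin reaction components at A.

ΣM about A: T·sin56°·8.2 − 40·6.2 = 0 → T = 248/(8.2·0.829038) = 36.4807 ≈ 36.48 kN.
ΣF_x = 0: A_x − T·cos56° = 0 → A_x = 36.4807 × 0.559193 = 20.40 kN.
ΣF_y = 0: A_y + T·sin56° − 40 = 0 → A_y = 40 − 36.4807 × 0.829038 = 9.756 kN.

T = 36.48 kN, A_x = 20.40 kN, A_y = 9.756 kN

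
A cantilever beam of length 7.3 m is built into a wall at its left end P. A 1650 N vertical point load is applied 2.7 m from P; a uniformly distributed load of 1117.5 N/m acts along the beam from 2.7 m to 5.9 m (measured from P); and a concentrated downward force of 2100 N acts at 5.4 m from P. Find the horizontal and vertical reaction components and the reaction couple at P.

P_x = 0, P_y = 7326 N, M_P = 31170 N·m

Resultant of the distributed load: 1117.5 × 3.2 = 3576 N at 4.3 m from P.
ΣF_x = 0: P_x = 0.
ΣF_y = 0: P_y − 1650 − 1117.5·3.2 − 2100 = 0 → P_y = 7326 N.
ΣM about P: M_P − 1650·2.7 − (1117.5·3.2)·4.3 − 2100·5.4 = 0 → M_P = 31170 N·m.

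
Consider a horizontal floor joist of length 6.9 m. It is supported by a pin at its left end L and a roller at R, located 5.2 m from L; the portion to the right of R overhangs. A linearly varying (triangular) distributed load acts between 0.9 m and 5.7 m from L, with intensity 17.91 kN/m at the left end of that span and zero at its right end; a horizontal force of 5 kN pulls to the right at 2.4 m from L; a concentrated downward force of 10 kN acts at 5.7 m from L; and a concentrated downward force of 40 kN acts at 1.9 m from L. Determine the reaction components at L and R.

L_x = -5.000 kN, L_y = 46.74 kN, R_y = 46.24 kN

Resultant of the triangular load: ½ × 17.91 × 4.8 = 42.984 kN, acting at 2.5 m from L (one-third of the span from the peak).
Moments about L: R_y·5.2 − (½·17.91·4.8)·2.5 − 10·5.7 − 40·1.9 = 0 → R_y = 240.46/5.2 = 46.2423 ≈ 46.24 kN.
ΣF_y = 0: L_y + 46.2423 − ½·17.91·4.8 − 10 − 40 = 0 → L_y = 46.74 kN.
ΣF_x = 0: L_x + 5 = 0 → L_x = -5.000 kN.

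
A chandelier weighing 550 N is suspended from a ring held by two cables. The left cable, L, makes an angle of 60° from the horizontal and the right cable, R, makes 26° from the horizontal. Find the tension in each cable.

T_L = 495.5 N, T_R = 275.7 N

ΣF_x = 0: −T_L·cos60° + T_R·cos26° = 0 → T_R = 0.556301·T_L.
ΣF_y = 0: T_L·sin60° + T_R·sin26° = 550.
Substitute: T_L·(0.866025 + 0.556301·0.438371) = 550 → T_L = 495.544 ≈ 495.5 N.
Then T_R = 0.556301 × 495.544 = 275.7 N.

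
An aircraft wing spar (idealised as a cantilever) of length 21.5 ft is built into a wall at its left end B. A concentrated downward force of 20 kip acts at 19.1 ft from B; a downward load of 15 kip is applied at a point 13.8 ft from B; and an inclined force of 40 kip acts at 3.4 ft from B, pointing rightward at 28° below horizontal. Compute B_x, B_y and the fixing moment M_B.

ΣF_x = 0: B_x + 40·cos28° = 0 → B_x = -35.32 kip.
ΣF_y = 0: B_y − 20 − 15 − 40·sin28° = 0 → B_y = 53.78 kip.
ΣM about B: M_B − 20·19.1 − 15·13.8 − 40·sin28°·3.4 = 0 → M_B = 652.8 kip·ft.

B_x = -35.32 kip, B_y = 53.78 kip, M_B = 652.8 kip·ft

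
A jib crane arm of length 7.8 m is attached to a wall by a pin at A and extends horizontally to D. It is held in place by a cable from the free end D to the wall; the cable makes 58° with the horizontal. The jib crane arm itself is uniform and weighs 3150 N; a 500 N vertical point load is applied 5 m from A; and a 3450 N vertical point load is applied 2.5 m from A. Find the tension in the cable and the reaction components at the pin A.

ΣM about A: T·sin58°·7.8 − 3150·3.9 − 500·5 − 3450·2.5 = 0 → T = 23410/(7.8·0.848048) = 3539.05 ≈ 3539 N.
ΣF_x = 0: A_x − T·cos58° = 0 → A_x = 3539.05 × 0.529919 = 1875 N.
ΣF_y = 0: A_y + T·sin58° − 3150 − 500 − 3450 = 0 → A_y = 7100 − 3539.05 × 0.848048 = 4099 N.

T = 3539 N, A_x = 1875 N, A_y = 4099 N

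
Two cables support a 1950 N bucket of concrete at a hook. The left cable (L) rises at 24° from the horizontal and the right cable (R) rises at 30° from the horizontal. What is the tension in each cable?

T_L = 2087 N, T_R = 2202 N

ΣF_x = 0: −T_L·cos24° + T_R·cos30° = 0 → T_R = 1.05487·T_L.
ΣF_y = 0: T_L·sin24° + T_R·sin30° = 1950.
Substitute: T_L·(0.406737 + 1.05487·0.5) = 1950 → T_L = 2087.41 ≈ 2087 N.
Then T_R = 1.05487 × 2087.41 = 2202 N.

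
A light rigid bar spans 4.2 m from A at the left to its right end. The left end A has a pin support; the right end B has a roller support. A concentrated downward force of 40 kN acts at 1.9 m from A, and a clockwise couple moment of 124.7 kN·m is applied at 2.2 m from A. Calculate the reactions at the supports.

A_x = 0, A_y = -7.786 kN, B_y = 47.79 kN

Taking moments about A: B_y·4.2 − 40·1.9 − 124.7 = 0 → B_y = 200.7/4.2 = 47.7857 ≈ 47.79 kN.
ΣF_y = 0: A_y + 47.7857 − 40 = 0 → A_y = -7.786 kN.
ΣF_x = 0: no horizontal applied forces, so A_x = 0.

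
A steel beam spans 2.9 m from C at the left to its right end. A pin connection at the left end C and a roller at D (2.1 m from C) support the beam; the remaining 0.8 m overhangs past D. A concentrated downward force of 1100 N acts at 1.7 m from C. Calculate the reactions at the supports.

C_x = 0, C_y = 209.5 N, D_y = 890.5 N

ΣM about C: D_y·2.1 − 1100·1.7 = 0 → D_y = 1870/2.1 = 890.476 ≈ 890.5 N.
ΣF_y = 0: C_y + 890.476 − 1100 = 0 → C_y = 209.5 N.
ΣF_x = 0: no horizontal applied forces, so C_x = 0.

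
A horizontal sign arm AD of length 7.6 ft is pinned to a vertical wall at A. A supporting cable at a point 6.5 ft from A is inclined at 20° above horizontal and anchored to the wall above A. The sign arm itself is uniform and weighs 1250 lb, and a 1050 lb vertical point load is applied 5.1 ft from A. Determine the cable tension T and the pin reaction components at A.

T = 4545 lb, A_x = 4271 lb, A_y = 745.4 lb

ΣM about A: T·sin20°·6.5 − 1250·3.8 − 1050·5.1 = 0 → T = 10105/(6.5·0.34202) = 4545.39 ≈ 4545 lb.
ΣF_x = 0: A_x − T·cos20° = 0 → A_x = 4545.39 × 0.939693 = 4271 lb.
ΣF_y = 0: A_y + T·sin20° − 1250 − 1050 = 0 → A_y = 2300 − 4545.39 × 0.34202 = 745.4 lb.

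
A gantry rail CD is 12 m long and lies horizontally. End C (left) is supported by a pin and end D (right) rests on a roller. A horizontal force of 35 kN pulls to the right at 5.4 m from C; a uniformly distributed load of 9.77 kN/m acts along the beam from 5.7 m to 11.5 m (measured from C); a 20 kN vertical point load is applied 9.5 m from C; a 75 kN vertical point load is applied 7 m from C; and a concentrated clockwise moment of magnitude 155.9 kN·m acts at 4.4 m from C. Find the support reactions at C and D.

C_x = -35.00 kN, C_y = 38.48 kN, D_y = 113.2 kN

Resultant of the distributed load: 9.77 × 5.8 = 56.666 kN at 8.6 m from C.
Moments about C: D_y·12 − (9.77·5.8)·8.6 − 20·9.5 − 75·7 − 155.9 = 0 → D_y = 1358.2276/12 = 113.186 ≈ 113.2 kN.
ΣF_y = 0: C_y + 113.186 − 9.77·5.8 − 20 − 75 = 0 → C_y = 38.48 kN.
ΣF_x = 0: C_x + 35 = 0 → C_x = -35.00 kN.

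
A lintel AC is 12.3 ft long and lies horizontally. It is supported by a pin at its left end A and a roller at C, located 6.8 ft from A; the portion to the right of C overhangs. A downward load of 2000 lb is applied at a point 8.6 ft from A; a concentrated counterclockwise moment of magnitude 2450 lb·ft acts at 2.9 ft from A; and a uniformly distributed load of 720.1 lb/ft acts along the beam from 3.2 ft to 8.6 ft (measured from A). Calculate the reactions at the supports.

A_x = 0, A_y = 345.5 lb, C_y = 5543 lb

Resultant of the distributed load: 720.1 × 5.4 = 3888.54 lb at 5.9 ft from A.
ΣM about A: C_y·6.8 − 2000·8.6 + 2450 − (720.1·5.4)·5.9 = 0 → C_y = 37692.386/6.8 = 5543 lb.
ΣF_y = 0: A_y + 5543 − 2000 − 720.1·5.4 = 0 → A_y = 345.5 lb.
ΣF_x = 0: no horizontal applied forces, so A_x = 0.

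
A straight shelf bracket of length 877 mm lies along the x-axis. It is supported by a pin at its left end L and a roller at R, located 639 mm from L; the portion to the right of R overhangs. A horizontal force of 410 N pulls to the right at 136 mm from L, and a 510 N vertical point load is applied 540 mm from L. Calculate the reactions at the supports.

L_x = -410.0 N, L_y = 79.01 N, R_y = 431.0 N

ΣM about L: R_y·639 − 510·540 = 0 → R_y = 275400/639 = 430.986 ≈ 431.0 N.
ΣF_y = 0: L_y + 430.986 − 510 = 0 → L_y = 79.01 N.
ΣF_x = 0: L_x + 410 = 0 → L_x = -410.0 N.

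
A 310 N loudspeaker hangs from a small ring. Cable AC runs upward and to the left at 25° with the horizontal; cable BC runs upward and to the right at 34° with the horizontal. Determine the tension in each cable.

T_AC = 299.8 N, T_BC = 327.8 N

ΣF_x = 0: −T_AC·cos25° + T_BC·cos34° = 0 → T_BC = 1.0932·T_AC.
ΣF_y = 0: T_AC·sin25° + T_BC·sin34° = 310.
Substitute: T_AC·(0.422618 + 1.0932·0.559193) = 310 → T_AC = 299.828 ≈ 299.8 N.
Then T_BC = 1.0932 × 299.828 = 327.8 N.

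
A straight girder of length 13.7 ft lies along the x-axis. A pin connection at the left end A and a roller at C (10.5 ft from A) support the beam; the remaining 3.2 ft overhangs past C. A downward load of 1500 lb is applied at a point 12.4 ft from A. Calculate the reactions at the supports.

A_x = 0, A_y = -271.4 lb, C_y = 1771 lb

ΣM about A: C_y·10.5 − 1500·12.4 = 0 → C_y = 18600/10.5 = 1771.43 ≈ 1771 lb.
ΣF_y = 0: A_y + 1771.43 − 1500 = 0 → A_y = -271.4 lb.
ΣF_x = 0: no horizontal applied forces, so A_x = 0.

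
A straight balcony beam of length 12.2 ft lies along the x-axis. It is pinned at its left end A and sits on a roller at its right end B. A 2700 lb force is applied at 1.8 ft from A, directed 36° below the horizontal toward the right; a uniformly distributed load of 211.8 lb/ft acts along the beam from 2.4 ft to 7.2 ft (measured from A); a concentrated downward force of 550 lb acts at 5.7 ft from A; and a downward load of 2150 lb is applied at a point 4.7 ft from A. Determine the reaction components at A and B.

A_x = -2184 lb, A_y = 3584 lb, B_y = 1719 lb

Resultant of the distributed load: 211.8 × 4.8 = 1016.64 lb at 4.8 ft from A.
Moments about A: B_y·12.2 − 2700·sin36°·1.8 − (211.8·4.8)·4.8 − 550·5.7 − 2150·4.7 = 0 → B_y = 20976.5/12.2 = 1719.39 ≈ 1719 lb.
ΣF_y = 0: A_y + 1719.39 − 2700·sin36° − 211.8·4.8 − 550 − 2150 = 0 → A_y = 3584 lb.
ΣF_x = 0: A_x + 2700·cos36° = 0 → A_x = -2184 lb.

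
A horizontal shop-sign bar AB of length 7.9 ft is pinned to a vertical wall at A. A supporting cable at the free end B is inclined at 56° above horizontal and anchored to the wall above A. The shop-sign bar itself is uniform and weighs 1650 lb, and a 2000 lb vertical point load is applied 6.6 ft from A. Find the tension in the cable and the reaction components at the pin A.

T = 3011 lb, A_x = 1683 lb, A_y = 1154 lb

ΣM about A: T·sin56°·7.9 − 1650·3.95 − 2000·6.6 = 0 → T = 19717.5/(7.9·0.829038) = 3010.58 ≈ 3011 lb.
ΣF_x = 0: A_x − T·cos56° = 0 → A_x = 3010.58 × 0.559193 = 1683 lb.
ΣF_y = 0: A_y + T·sin56° − 1650 − 2000 = 0 → A_y = 3650 − 3010.58 × 0.829038 = 1154 lb.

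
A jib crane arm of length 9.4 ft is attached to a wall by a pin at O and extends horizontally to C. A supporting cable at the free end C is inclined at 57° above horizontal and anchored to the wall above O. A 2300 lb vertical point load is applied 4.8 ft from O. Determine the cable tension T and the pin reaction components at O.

T = 1400 lb, O_x = 762.7 lb, O_y = 1126 lb

ΣM about O: T·sin57°·9.4 − 2300·4.8 = 0 → T = 11040/(9.4·0.838671) = 1400.39 ≈ 1400 lb.
ΣF_x = 0: O_x − T·cos57° = 0 → O_x = 1400.39 × 0.544639 = 762.7 lb.
ΣF_y = 0: O_y + T·sin57° − 2300 = 0 → O_y = 2300 − 1400.39 × 0.838671 = 1126 lb.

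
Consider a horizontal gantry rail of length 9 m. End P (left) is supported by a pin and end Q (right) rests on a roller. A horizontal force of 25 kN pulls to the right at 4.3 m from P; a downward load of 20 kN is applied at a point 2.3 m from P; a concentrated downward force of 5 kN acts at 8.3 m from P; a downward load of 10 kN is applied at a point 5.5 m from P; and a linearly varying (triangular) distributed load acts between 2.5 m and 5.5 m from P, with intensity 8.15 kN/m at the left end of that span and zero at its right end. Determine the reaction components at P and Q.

Resultant of the triangular load: ½ × 8.15 × 3 = 12.225 kN, acting at 3.5 m from P (one-third of the span from the peak).
Moments about P: Q_y·9 − 20·2.3 − 5·8.3 − 10·5.5 − (½·8.15·3)·3.5 = 0 → Q_y = 185.2875/9 = 20.5875 ≈ 20.59 kN.
ΣF_y = 0: P_y + 20.5875 − 20 − 5 − 10 − ½·8.15·3 = 0 → P_y = 26.64 kN.
ΣF_x = 0: P_x + 25 = 0 → P_x = -25.00 kN.

P_x = -25.00 kN, P_y = 26.64 kN, Q_y = 20.59 kN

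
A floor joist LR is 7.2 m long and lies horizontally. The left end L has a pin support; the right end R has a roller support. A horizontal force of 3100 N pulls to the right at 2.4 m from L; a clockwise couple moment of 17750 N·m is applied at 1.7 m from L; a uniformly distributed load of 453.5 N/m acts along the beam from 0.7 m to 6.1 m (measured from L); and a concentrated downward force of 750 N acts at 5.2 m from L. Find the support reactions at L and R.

L_x = -3100 N, L_y = -964.5 N, R_y = 4163 N

Resultant of the distributed load: 453.5 × 5.4 = 2448.9 N at 3.4 m from L.
Taking moments about L: R_y·7.2 − 17750 − (453.5·5.4)·3.4 − 750·5.2 = 0 → R_y = 29976.26/7.2 = 4163.37 ≈ 4163 N.
ΣF_y = 0: L_y + 4163.37 − 453.5·5.4 − 750 = 0 → L_y = -964.5 N.
ΣF_x = 0: L_x + 3100 = 0 → L_x = -3100 N.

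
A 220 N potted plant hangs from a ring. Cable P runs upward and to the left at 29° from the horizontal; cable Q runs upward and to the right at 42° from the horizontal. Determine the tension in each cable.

T_P = 172.9 N, T_Q = 203.5 N

ΣF_x = 0: −T_P·cos29° + T_Q·cos42° = 0 → T_Q = 1.17692·T_P.
ΣF_y = 0: T_P·sin29° + T_Q·sin42° = 220.
Substitute: T_P·(0.48481 + 1.17692·0.669131) = 220 → T_P = 172.912 ≈ 172.9 N.
Then T_Q = 1.17692 × 172.912 = 203.5 N.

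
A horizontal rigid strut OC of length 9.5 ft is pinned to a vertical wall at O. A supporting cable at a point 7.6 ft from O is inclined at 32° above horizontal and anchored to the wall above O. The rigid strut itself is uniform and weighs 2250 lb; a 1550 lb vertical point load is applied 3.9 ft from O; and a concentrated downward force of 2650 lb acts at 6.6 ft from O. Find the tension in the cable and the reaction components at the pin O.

T = 8497 lb, O_x = 7206 lb, O_y = 1947 lb

ΣM about O: T·sin32°·7.6 − 2250·4.75 − 1550·3.9 − 2650·6.6 = 0 → T = 34222.5/(7.6·0.529919) = 8497.45 ≈ 8497 lb.
ΣF_x = 0: O_x − T·cos32° = 0 → O_x = 8497.45 × 0.848048 = 7206 lb.
ΣF_y = 0: O_y + T·sin32° − 2250 − 1550 − 2650 = 0 → O_y = 6450 − 8497.45 × 0.529919 = 1947 lb.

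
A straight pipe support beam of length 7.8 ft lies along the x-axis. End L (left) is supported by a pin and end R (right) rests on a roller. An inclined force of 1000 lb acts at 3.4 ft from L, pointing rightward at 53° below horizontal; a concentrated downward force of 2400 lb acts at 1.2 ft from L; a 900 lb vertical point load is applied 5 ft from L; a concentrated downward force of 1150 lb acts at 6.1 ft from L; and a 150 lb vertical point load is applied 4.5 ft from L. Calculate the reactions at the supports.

ΣM about L: R_y·7.8 − 1000·sin53°·3.4 − 2400·1.2 − 900·5 − 1150·6.1 − 150·4.5 = 0 → R_y = 17785.4/7.8 = 2280.18 ≈ 2280 lb.
ΣF_y = 0: L_y + 2280.18 − 1000·sin53° − 2400 − 900 − 1150 − 150 = 0 → L_y = 3118 lb.
ΣF_x = 0: L_x + 1000·cos53° = 0 → L_x = -601.8 lb.

L_x = -601.8 lb, L_y = 3118 lb, R_y = 2280 lb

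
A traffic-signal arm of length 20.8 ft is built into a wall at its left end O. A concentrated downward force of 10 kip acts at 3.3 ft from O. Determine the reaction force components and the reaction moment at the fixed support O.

O_x = 0, O_y = 10.00 kip, M_O = 33.00 kip·ft

ΣF_x = 0: O_x = 0.
ΣF_y = 0: O_y − 10 = 0 → O_y = 10.00 kip.
ΣM about O: M_O − 10·3.3 = 0 → M_O = 33.00 kip·ft.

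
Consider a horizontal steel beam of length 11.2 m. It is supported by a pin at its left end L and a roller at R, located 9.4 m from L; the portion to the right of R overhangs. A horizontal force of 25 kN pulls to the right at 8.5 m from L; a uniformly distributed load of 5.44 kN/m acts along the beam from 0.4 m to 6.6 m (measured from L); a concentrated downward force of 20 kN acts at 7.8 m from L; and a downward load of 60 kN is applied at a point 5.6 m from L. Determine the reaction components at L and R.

Resultant of the distributed load: 5.44 × 6.2 = 33.728 kN at 3.5 m from L.
Moments about L: R_y·9.4 − (5.44·6.2)·3.5 − 20·7.8 − 60·5.6 = 0 → R_y = 610.048/9.4 = 64.8987 ≈ 64.90 kN.
ΣF_y = 0: L_y + 64.8987 − 5.44·6.2 − 20 − 60 = 0 → L_y = 48.83 kN.
ΣF_x = 0: L_x + 25 = 0 → L_x = -25.00 kN.

L_x = -25.00 kN, L_y = 48.83 kN, R_y = 64.90 kN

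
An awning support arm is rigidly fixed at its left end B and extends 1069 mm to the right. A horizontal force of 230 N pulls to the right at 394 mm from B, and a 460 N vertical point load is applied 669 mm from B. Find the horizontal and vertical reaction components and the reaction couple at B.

B_x = -230.0 N, B_y = 460.0 N, M_B = 307700 N·mm

ΣF_x = 0: B_x + 230 = 0 → B_x = -230.0 N.
ΣF_y = 0: B_y − 460 = 0 → B_y = 460.0 N.
ΣM about B: M_B − 460·669 = 0 → M_B = 307700 N·mm.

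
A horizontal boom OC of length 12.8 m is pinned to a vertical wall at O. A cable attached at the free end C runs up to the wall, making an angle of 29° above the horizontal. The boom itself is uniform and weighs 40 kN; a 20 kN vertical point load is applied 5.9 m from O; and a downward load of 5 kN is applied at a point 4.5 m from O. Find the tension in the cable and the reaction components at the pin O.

T = 63.89 kN, O_x = 55.88 kN, O_y = 34.02 kN

ΣM about O: T·sin29°·12.8 − 40·6.4 − 20·5.9 − 5·4.5 = 0 → T = 396.5/(12.8·0.48481) = 63.8942 ≈ 63.89 kN.
ΣF_x = 0: O_x − T·cos29° = 0 → O_x = 63.8942 × 0.87462 = 55.88 kN.
ΣF_y = 0: O_y + T·sin29° − 40 − 20 − 5 = 0 → O_y = 65 − 63.8942 × 0.48481 = 34.02 kN.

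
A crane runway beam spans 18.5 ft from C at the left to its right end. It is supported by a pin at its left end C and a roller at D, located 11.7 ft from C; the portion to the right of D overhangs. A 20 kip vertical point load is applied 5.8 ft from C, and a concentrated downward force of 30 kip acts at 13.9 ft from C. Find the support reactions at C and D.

Taking moments about C: D_y·11.7 − 20·5.8 − 30·13.9 = 0 → D_y = 533/11.7 = 45.5556 ≈ 45.56 kip.
ΣF_y = 0: C_y + 45.5556 − 20 − 30 = 0 → C_y = 4.444 kip.
ΣF_x = 0: no horizontal applied forces, so C_x = 0.

C_x = 0, C_y = 4.444 kip, D_y = 45.56 kip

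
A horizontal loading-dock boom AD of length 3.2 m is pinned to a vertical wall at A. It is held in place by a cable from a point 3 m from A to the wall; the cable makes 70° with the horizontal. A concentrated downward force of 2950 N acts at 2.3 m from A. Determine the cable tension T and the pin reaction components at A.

ΣM about A: T·sin70°·3 − 2950·2.3 = 0 → T = 6785/(3·0.939693) = 2406.81 ≈ 2407 N.
ΣF_x = 0: A_x − T·cos70° = 0 → A_x = 2406.81 × 0.34202 = 823.2 N.
ΣF_y = 0: A_y + T·sin70° − 2950 = 0 → A_y = 2950 − 2406.81 × 0.939693 = 688.3 N.

T = 2407 N, A_x = 823.2 N, A_y = 688.3 N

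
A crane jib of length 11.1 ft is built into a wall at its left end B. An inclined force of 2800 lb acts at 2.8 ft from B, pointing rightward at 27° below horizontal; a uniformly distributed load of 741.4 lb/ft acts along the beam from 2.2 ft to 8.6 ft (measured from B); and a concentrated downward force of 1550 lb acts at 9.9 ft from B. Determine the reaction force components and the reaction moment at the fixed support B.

Resultant of the distributed load: 741.4 × 6.4 = 4744.96 lb at 5.4 ft from B.
ΣF_x = 0: B_x + 2800·cos27° = 0 → B_x = -2495 lb.
ΣF_y = 0: B_y − 2800·sin27° − 741.4·6.4 − 1550 = 0 → B_y = 7566 lb.
ΣM about B: M_B − 2800·sin27°·2.8 − (741.4·6.4)·5.4 − 1550·9.9 = 0 → M_B = 44530 lb·ft.

B_x = -2495 lb, B_y = 7566 lb, M_B = 44530 lb·ft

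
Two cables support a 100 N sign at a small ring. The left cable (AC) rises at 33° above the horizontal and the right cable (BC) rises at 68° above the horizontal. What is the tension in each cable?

T_AC = 38.16 N, T_BC = 85.44 N

ΣF_x = 0: −T_AC·cos33° + T_BC·cos68° = 0 → T_BC = 2.2388·T_AC.
ΣF_y = 0: T_AC·sin33° + T_BC·sin68° = 100.
Substitute: T_AC·(0.544639 + 2.2388·0.927184) = 100 → T_AC = 38.1618 ≈ 38.16 N.
Then T_BC = 2.2388 × 38.1618 = 85.44 N.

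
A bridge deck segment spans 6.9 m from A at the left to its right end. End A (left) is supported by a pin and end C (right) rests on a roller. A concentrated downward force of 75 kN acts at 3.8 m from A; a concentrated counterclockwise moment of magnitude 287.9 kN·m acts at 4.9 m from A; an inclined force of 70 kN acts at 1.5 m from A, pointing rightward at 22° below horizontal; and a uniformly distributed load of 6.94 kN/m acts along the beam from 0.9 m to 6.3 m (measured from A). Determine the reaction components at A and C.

A_x = -64.90 kN, A_y = 113.9 kN, C_y = 24.83 kN

Resultant of the distributed load: 6.94 × 5.4 = 37.476 kN at 3.6 m from A.
Taking moments about A: C_y·6.9 − 75·3.8 + 287.9 − 70·sin22°·1.5 − (6.94·5.4)·3.6 = 0 → C_y = 171.347/6.9 = 24.8329 ≈ 24.83 kN.
ΣF_y = 0: A_y + 24.8329 − 75 − 70·sin22° − 6.94·5.4 = 0 → A_y = 113.9 kN.
ΣF_x = 0: A_x + 70·cos22° = 0 → A_x = -64.90 kN.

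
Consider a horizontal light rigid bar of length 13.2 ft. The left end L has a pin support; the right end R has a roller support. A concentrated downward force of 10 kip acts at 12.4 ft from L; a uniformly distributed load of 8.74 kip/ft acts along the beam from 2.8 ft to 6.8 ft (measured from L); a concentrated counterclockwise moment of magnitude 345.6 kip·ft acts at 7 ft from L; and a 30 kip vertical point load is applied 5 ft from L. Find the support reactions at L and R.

Resultant of the distributed load: 8.74 × 4 = 34.96 kip at 4.8 ft from L.
Moments about L: R_y·13.2 − 10·12.4 − (8.74·4)·4.8 + 345.6 − 30·5 = 0 → R_y = 96.208/13.2 = 7.28848 ≈ 7.288 kip.
ΣF_y = 0: L_y + 7.28848 − 10 − 8.74·4 − 30 = 0 → L_y = 67.67 kip.
ΣF_x = 0: no horizontal applied forces, so L_x = 0.

L_x = 0, L_y = 67.67 kip, R_y = 7.288 kip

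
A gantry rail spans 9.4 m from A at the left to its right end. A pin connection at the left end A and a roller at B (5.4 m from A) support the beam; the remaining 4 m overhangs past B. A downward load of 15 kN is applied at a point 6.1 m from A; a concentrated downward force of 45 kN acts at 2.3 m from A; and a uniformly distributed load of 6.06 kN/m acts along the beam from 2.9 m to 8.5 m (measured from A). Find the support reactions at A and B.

A_x = 0, A_y = 22.00 kN, B_y = 71.93 kN

Resultant of the distributed load: 6.06 × 5.6 = 33.936 kN at 5.7 m from A.
Moments about A: B_y·5.4 − 15·6.1 − 45·2.3 − (6.06·5.6)·5.7 = 0 → B_y = 388.4352/5.4 = 71.9324 ≈ 71.93 kN.
ΣF_y = 0: A_y + 71.9324 − 15 − 45 − 6.06·5.6 = 0 → A_y = 22.00 kN.
ΣF_x = 0: no horizontal applied forces, so A_x = 0.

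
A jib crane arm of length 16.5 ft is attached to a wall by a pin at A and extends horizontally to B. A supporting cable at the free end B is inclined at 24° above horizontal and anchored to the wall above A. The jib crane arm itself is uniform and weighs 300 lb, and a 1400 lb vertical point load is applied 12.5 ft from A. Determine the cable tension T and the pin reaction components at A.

ΣM about A: T·sin24°·16.5 − 300·8.25 − 1400·12.5 = 0 → T = 19975/(16.5·0.406737) = 2976.39 ≈ 2976 lb.
ΣF_x = 0: A_x − T·cos24° = 0 → A_x = 2976.39 × 0.913545 = 2719 lb.
ΣF_y = 0: A_y + T·sin24° − 300 − 1400 = 0 → A_y = 1700 − 2976.39 × 0.406737 = 489.4 lb.

T = 2976 lb, A_x = 2719 lb, A_y = 489.4 lb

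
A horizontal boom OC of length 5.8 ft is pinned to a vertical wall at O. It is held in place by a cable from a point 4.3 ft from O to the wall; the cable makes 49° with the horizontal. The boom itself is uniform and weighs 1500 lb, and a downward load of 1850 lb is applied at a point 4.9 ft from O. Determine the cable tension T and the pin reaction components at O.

ΣM about O: T·sin49°·4.3 − 1500·2.9 − 1850·4.9 = 0 → T = 13415/(4.3·0.75471) = 4133.73 ≈ 4134 lb.
ΣF_x = 0: O_x − T·cos49° = 0 → O_x = 4133.73 × 0.656059 = 2712 lb.
ΣF_y = 0: O_y + T·sin49° − 1500 − 1850 = 0 → O_y = 3350 − 4133.73 × 0.75471 = 230.2 lb.

T = 4134 lb, O_x = 2712 lb, O_y = 230.2 lb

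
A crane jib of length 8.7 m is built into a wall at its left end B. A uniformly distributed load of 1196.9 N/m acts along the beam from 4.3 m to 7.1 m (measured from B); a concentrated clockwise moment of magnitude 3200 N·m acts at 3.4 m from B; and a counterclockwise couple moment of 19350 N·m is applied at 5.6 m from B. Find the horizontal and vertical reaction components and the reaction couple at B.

Resultant of the distributed load: 1196.9 × 2.8 = 3351.32 N at 5.7 m from B.
ΣF_x = 0: B_x = 0.
ΣF_y = 0: B_y − 1196.9·2.8 = 0 → B_y = 3351 N.
ΣM about B: M_B − (1196.9·2.8)·5.7 − 3200 + 19350 = 0 → M_B = 2953 N·m.

B_x = 0, B_y = 3351 N, M_B = 2953 N·m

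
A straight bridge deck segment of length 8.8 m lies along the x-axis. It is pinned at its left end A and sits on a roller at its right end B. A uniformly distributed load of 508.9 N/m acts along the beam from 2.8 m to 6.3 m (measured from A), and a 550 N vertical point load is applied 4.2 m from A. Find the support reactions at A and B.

Resultant of the distributed load: 508.9 × 3.5 = 1781.15 N at 4.55 m from A.
Taking moments about A: B_y·8.8 − (508.9·3.5)·4.55 − 550·4.2 = 0 → B_y = 10414.2325/8.8 = 1183.44 ≈ 1183 N.
ΣF_y = 0: A_y + 1183.44 − 508.9·3.5 − 550 = 0 → A_y = 1148 N.
ΣF_x = 0: no horizontal applied forces, so A_x = 0.

A_x = 0, A_y = 1148 N, B_y = 1183 N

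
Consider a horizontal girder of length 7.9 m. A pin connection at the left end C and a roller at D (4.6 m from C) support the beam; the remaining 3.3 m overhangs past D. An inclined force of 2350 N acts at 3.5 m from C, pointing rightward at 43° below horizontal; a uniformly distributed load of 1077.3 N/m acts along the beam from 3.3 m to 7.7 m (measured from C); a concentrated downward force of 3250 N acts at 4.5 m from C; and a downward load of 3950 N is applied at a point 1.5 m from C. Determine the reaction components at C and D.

Resultant of the distributed load: 1077.3 × 4.4 = 4740.12 N at 5.5 m from C.
Taking moments about C: D_y·4.6 − 2350·sin43°·3.5 − (1077.3·4.4)·5.5 − 3250·4.5 − 3950·1.5 = 0 → D_y = 52230.1/4.6 = 11354.4 ≈ 11350 N.
ΣF_y = 0: C_y + 11354.4 − 2350·sin43° − 1077.3·4.4 − 3250 − 3950 = 0 → C_y = 2188 N.
ΣF_x = 0: C_x + 2350·cos43° = 0 → C_x = -1719 N.

C_x = -1719 N, C_y = 2188 N, D_y = 11350 N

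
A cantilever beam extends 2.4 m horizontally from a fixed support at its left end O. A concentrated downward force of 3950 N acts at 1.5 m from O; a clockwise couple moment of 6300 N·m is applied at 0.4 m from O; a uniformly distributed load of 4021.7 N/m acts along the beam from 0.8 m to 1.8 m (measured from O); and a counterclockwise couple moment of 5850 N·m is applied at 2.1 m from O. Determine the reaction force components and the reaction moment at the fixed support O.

O_x = 0, O_y = 7972 N, M_O = 11600 N·m

Resultant of the distributed load: 4021.7 × 1 = 4021.7 N at 1.3 m from O.
ΣF_x = 0: O_x = 0.
ΣF_y = 0: O_y − 3950 − 4021.7·1 = 0 → O_y = 7972 N.
ΣM about O: M_O − 3950·1.5 − 6300 − (4021.7·1)·1.3 + 5850 = 0 → M_O = 11600 N·m.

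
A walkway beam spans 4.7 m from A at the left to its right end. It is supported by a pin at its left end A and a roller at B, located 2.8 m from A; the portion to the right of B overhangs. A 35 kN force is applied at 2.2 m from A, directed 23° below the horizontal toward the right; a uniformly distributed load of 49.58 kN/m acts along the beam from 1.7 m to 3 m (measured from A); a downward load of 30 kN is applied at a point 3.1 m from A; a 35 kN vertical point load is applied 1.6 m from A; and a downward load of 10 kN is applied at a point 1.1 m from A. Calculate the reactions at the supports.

A_x = -32.22 kN, A_y = 31.15 kN, B_y = 122.0 kN

Resultant of the distributed load: 49.58 × 1.3 = 64.454 kN at 2.35 m from A.
Moments about A: B_y·2.8 − 35·sin23°·2.2 − (49.58·1.3)·2.35 − 30·3.1 − 35·1.6 − 10·1.1 = 0 → B_y = 341.553/2.8 = 121.983 ≈ 122.0 kN.
ΣF_y = 0: A_y + 121.983 − 35·sin23° − 49.58·1.3 − 30 − 35 − 10 = 0 → A_y = 31.15 kN.
ΣF_x = 0: A_x + 35·cos23° = 0 → A_x = -32.22 kN.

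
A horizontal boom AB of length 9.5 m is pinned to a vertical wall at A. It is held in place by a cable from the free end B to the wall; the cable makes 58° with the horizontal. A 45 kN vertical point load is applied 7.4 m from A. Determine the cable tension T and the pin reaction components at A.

T = 41.33 kN, A_x = 21.90 kN, A_y = 9.947 kN

ΣM about A: T·sin58°·9.5 − 45·7.4 = 0 → T = 333/(9.5·0.848048) = 41.3333 ≈ 41.33 kN.
ΣF_x = 0: A_x − T·cos58° = 0 → A_x = 41.3333 × 0.529919 = 21.90 kN.
ΣF_y = 0: A_y + T·sin58° − 45 = 0 → A_y = 45 − 41.3333 × 0.848048 = 9.947 kN.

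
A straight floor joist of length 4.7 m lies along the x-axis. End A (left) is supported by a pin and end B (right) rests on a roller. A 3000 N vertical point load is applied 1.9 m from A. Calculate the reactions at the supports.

A_x = 0, A_y = 1787 N, B_y = 1213 N

ΣM about A: B_y·4.7 − 3000·1.9 = 0 → B_y = 5700/4.7 = 1212.77 ≈ 1213 N.
ΣF_y = 0: A_y + 1212.77 − 3000 = 0 → A_y = 1787 N.
ΣF_x = 0: no horizontal applied forces, so A_x = 0.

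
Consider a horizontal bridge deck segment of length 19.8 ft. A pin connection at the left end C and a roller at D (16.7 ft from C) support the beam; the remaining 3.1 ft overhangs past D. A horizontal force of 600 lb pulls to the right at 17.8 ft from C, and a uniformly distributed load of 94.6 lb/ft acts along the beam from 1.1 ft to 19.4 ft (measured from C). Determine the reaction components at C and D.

C_x = -600.0 lb, C_y = 668.6 lb, D_y = 1063 lb

Resultant of the distributed load: 94.6 × 18.3 = 1731.18 lb at 10.25 ft from C.
Moments about C: D_y·16.7 − (94.6·18.3)·10.25 = 0 → D_y = 17744.595/16.7 = 1062.55 ≈ 1063 lb.
ΣF_y = 0: C_y + 1062.55 − 94.6·18.3 = 0 → C_y = 668.6 lb.
ΣF_x = 0: C_x + 600 = 0 → C_x = -600.0 lb.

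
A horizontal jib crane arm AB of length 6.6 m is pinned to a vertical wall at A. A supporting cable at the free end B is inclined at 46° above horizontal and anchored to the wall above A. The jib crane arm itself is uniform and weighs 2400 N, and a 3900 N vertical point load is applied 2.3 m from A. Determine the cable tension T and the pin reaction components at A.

T = 3558 N, A_x = 2471 N, A_y = 3741 N

ΣM about A: T·sin46°·6.6 − 2400·3.3 − 3900·2.3 = 0 → T = 16890/(6.6·0.71934) = 3557.55 ≈ 3558 N.
ΣF_x = 0: A_x − T·cos46° = 0 → A_x = 3557.55 × 0.694658 = 2471 N.
ΣF_y = 0: A_y + T·sin46° − 2400 − 3900 = 0 → A_y = 6300 − 3557.55 × 0.71934 = 3741 N.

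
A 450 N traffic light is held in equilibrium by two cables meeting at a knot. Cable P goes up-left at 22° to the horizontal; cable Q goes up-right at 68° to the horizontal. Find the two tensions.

ΣF_x = 0: −T_P·cos22° + T_Q·cos68° = 0 → T_Q = 2.47509·T_P.
ΣF_y = 0: T_P·sin22° + T_Q·sin68° = 450.
Substitute: T_P·(0.374607 + 2.47509·0.927184) = 450 → T_P = 168.573 ≈ 168.6 N.
Then T_Q = 2.47509 × 168.573 = 417.2 N.

T_P = 168.6 N, T_Q = 417.2 N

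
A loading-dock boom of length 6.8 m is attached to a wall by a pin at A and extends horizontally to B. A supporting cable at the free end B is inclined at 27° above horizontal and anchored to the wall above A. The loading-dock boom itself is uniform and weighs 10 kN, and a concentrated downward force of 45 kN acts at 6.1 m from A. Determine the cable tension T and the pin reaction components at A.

T = 99.93 kN, A_x = 89.04 kN, A_y = 9.632 kN

ΣM about A: T·sin27°·6.8 − 10·3.4 − 45·6.1 = 0 → T = 308.5/(6.8·0.45399) = 99.9309 ≈ 99.93 kN.
ΣF_x = 0: A_x − T·cos27° = 0 → A_x = 99.9309 × 0.891007 = 89.04 kN.
ΣF_y = 0: A_y + T·sin27° − 10 − 45 = 0 → A_y = 55 − 99.9309 × 0.45399 = 9.632 kN.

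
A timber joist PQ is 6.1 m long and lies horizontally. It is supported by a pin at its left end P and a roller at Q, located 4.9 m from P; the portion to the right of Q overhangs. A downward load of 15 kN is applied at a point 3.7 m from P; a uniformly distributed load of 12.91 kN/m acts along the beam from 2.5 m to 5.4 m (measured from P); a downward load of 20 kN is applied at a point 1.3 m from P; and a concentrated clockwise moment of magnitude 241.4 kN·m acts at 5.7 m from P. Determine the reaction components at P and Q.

P_x = 0, P_y = -23.64 kN, Q_y = 96.08 kN

Resultant of the distributed load: 12.91 × 2.9 = 37.439 kN at 3.95 m from P.
ΣM about P: Q_y·4.9 − 15·3.7 − (12.91·2.9)·3.95 − 20·1.3 − 241.4 = 0 → Q_y = 470.78405/4.9 = 96.0784 ≈ 96.08 kN.
ΣF_y = 0: P_y + 96.0784 − 15 − 12.91·2.9 − 20 = 0 → P_y = -23.64 kN.
ΣF_x = 0: no horizontal applied forces, so P_x = 0.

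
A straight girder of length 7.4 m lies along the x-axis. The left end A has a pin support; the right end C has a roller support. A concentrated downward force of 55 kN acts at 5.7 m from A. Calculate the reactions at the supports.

Taking moments about A: C_y·7.4 − 55·5.7 = 0 → C_y = 313.5/7.4 = 42.3649 ≈ 42.36 kN.
ΣF_y = 0: A_y + 42.3649 − 55 = 0 → A_y = 12.64 kN.
ΣF_x = 0: no horizontal applied forces, so A_x = 0.

A_x = 0, A_y = 12.64 kN, C_y = 42.36 kN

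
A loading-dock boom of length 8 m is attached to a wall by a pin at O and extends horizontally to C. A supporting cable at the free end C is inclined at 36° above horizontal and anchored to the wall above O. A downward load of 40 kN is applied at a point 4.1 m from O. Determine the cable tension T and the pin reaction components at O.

T = 34.88 kN, O_x = 28.22 kN, O_y = 19.50 kN

ΣM about O: T·sin36°·8 − 40·4.1 = 0 → T = 164/(8·0.587785) = 34.8767 ≈ 34.88 kN.
ΣF_x = 0: O_x − T·cos36° = 0 → O_x = 34.8767 × 0.809017 = 28.22 kN.
ΣF_y = 0: O_y + T·sin36° − 40 = 0 → O_y = 40 − 34.8767 × 0.587785 = 19.50 kN.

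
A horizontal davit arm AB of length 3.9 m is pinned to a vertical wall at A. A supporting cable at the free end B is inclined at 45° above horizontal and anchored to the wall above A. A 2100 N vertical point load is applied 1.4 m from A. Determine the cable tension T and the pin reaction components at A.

ΣM about A: T·sin45°·3.9 − 2100·1.4 = 0 → T = 2940/(3.9·0.707107) = 1066.1 ≈ 1066 N.
ΣF_x = 0: A_x − T·cos45° = 0 → A_x = 1066.1 × 0.707107 = 753.8 N.
ΣF_y = 0: A_y + T·sin45° − 2100 = 0 → A_y = 2100 − 1066.1 × 0.707107 = 1346 N.

T = 1066 N, A_x = 753.8 N, A_y = 1346 N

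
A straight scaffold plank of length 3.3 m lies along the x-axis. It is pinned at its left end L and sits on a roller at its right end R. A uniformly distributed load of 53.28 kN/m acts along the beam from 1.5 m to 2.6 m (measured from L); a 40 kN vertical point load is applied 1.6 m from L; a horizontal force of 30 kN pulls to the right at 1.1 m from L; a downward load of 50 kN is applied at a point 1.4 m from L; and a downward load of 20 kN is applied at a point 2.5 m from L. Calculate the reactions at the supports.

Resultant of the distributed load: 53.28 × 1.1 = 58.608 kN at 2.05 m from L.
ΣM about L: R_y·3.3 − (53.28·1.1)·2.05 − 40·1.6 − 50·1.4 − 20·2.5 = 0 → R_y = 304.1464/3.3 = 92.1656 ≈ 92.17 kN.
ΣF_y = 0: L_y + 92.1656 − 53.28·1.1 − 40 − 50 − 20 = 0 → L_y = 76.44 kN.
ΣF_x = 0: L_x + 30 = 0 → L_x = -30.00 kN.

L_x = -30.00 kN, L_y = 76.44 kN, R_y = 92.17 kN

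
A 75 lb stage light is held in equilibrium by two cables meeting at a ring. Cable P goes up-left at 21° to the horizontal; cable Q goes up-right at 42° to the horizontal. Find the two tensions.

T_P = 62.55 lb, T_Q = 78.58 lb

ΣF_x = 0: −T_P·cos21° + T_Q·cos42° = 0 → T_Q = 1.25626·T_P.
ΣF_y = 0: T_P·sin21° + T_Q·sin42° = 75.
Substitute: T_P·(0.358368 + 1.25626·0.669131) = 75 → T_P = 62.5537 ≈ 62.55 lb.
Then T_Q = 1.25626 × 62.5537 = 78.58 lb.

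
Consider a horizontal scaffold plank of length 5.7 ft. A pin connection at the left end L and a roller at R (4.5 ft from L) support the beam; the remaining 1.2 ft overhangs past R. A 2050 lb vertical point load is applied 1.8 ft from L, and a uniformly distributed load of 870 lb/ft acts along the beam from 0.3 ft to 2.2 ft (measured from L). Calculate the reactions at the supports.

Resultant of the distributed load: 870 × 1.9 = 1653 lb at 1.25 ft from L.
Taking moments about L: R_y·4.5 − 2050·1.8 − (870·1.9)·1.25 = 0 → R_y = 5756.25/4.5 = 1279.17 ≈ 1279 lb.
ΣF_y = 0: L_y + 1279.17 − 2050 − 870·1.9 = 0 → L_y = 2424 lb.
ΣF_x = 0: no horizontal applied forces, so L_x = 0.

L_x = 0, L_y = 2424 lb, R_y = 1279 lb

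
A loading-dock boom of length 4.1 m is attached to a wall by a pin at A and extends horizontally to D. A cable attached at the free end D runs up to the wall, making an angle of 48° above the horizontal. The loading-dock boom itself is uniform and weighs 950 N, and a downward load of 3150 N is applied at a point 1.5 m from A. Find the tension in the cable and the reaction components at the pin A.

ΣM about A: T·sin48°·4.1 − 950·2.05 − 3150·1.5 = 0 → T = 6672.5/(4.1·0.743145) = 2189.93 ≈ 2190 N.
ΣF_x = 0: A_x − T·cos48° = 0 → A_x = 2189.93 × 0.669131 = 1465 N.
ΣF_y = 0: A_y + T·sin48° − 950 − 3150 = 0 → A_y = 4100 − 2189.93 × 0.743145 = 2473 N.

T = 2190 N, A_x = 1465 N, A_y = 2473 N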